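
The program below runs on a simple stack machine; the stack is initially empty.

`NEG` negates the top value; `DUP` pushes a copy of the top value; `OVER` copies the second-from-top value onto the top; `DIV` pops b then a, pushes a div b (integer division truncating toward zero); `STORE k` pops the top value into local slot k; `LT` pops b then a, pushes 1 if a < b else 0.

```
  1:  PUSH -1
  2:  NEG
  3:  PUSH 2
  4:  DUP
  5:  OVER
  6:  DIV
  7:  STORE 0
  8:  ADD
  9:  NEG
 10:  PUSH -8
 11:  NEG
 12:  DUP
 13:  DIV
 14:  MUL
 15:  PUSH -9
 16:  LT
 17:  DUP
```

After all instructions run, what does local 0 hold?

PUSH -1  -1
NEG      1
PUSH 2   1 2
DUP      1 2 2
OVER     1 2 2 2
DIV      1 2 1
STORE 0  1 2
ADD      3
NEG      -3
PUSH -8  -3 -8
NEG      -3 8
DUP      -3 8 8
DIV      -3 1
MUL      -3
PUSH -9  -3 -9
LT       0
DUP      0 0

1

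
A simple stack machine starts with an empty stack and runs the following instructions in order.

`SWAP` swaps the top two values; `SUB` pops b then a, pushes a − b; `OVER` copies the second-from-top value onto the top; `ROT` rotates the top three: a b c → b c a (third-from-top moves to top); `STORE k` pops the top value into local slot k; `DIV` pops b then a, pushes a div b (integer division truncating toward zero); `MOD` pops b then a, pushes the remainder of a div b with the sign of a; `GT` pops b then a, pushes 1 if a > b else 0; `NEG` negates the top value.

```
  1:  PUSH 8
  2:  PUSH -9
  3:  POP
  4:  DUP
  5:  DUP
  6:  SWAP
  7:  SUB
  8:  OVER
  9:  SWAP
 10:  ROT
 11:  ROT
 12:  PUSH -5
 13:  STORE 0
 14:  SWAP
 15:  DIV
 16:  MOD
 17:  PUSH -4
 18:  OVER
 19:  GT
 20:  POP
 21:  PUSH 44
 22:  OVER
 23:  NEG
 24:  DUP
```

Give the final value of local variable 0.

-5

PUSH 8  : [8]
PUSH -9 : [8, -9]
POP     : [8]
DUP     : [8, 8]
DUP     : [8, 8, 8]
SWAP    : [8, 8, 8]
SUB     : [8, 0]
OVER    : [8, 0, 8]
SWAP    : [8, 8, 0]
ROT     : [8, 0, 8]
ROT     : [0, 8, 8]
PUSH -5 : [0, 8, 8, -5]
STORE 0 : [0, 8, 8]
SWAP    : [0, 8, 8]
DIV     : [0, 1]
MOD     : [0]
PUSH -4 : [0, -4]
OVER    : [0, -4, 0]
GT      : [0, 0]
POP     : [0]
PUSH 44 : [0, 44]
OVER    : [0, 44, 0]
NEG     : [0, 44, 0]
DUP     : [0, 44, 0, 0]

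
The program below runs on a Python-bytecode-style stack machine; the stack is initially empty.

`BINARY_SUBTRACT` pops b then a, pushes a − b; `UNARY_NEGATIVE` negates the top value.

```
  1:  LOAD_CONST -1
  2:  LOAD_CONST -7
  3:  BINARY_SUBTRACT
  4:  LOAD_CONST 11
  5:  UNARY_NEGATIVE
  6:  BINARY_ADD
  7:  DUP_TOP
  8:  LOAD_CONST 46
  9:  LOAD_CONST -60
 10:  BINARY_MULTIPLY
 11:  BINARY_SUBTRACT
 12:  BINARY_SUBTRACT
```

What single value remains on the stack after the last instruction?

LOAD_CONST -1    -1
LOAD_CONST -7    -1 -7
BINARY_SUBTRACT  6
LOAD_CONST 11    6 11
UNARY_NEGATIVE   6 -11
BINARY_ADD       -5
DUP_TOP          -5 -5
LOAD_CONST 46    -5 -5 46
LOAD_CONST -60   -5 -5 46 -60
BINARY_MULTIPLY  -5 -5 -2760
BINARY_SUBTRACT  -5 2755
BINARY_SUBTRACT  -2760

-2760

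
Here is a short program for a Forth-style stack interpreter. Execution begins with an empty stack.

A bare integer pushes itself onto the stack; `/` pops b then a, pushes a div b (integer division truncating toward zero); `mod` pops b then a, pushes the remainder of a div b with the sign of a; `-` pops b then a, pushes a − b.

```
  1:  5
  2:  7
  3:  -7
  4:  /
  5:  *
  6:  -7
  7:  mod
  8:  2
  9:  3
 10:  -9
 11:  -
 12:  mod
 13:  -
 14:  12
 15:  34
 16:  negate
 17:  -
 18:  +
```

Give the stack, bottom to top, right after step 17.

5      → 5
7      → 5 7
-7     → 5 7 -7
/      → 5 -1
*      → -5
-7     → -5 -7
mod    → -5
2      → -5 2
3      → -5 2 3
-9     → -5 2 3 -9
-      → -5 2 12
mod    → -5 2
-      → -7
12     → -7 12
34     → -7 12 34
negate → -7 12 -34
-      → -7 46

[-7, 46]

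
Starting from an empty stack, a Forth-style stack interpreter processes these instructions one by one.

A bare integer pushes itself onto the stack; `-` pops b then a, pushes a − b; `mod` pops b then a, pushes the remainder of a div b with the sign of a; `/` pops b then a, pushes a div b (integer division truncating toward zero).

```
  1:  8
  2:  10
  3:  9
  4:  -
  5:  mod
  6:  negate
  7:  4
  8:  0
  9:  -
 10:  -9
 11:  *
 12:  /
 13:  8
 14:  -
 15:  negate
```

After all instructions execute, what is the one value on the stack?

8      -> [8]
10     -> [8, 10]
9      -> [8, 10, 9]
-      -> [8, 1]
mod    -> [0]
negate -> [0]
4      -> [0, 4]
0      -> [0, 4, 0]
-      -> [0, 4]
-9     -> [0, 4, -9]
*      -> [0, -36]
/      -> [0]
8      -> [0, 8]
-      -> [-8]
negate -> [8]

8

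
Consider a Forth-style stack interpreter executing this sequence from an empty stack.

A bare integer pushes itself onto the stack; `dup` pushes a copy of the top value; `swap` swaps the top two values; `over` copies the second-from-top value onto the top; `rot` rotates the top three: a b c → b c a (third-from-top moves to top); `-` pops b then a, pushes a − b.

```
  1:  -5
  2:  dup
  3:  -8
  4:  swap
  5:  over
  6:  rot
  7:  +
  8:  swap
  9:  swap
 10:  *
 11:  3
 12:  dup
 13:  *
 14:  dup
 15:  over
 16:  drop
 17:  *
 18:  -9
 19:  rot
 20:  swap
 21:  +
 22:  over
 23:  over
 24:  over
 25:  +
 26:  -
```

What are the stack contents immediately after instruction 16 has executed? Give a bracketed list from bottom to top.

-5   → -5
dup  → -5 -5
-8   → -5 -5 -8
swap → -5 -8 -5
over → -5 -8 -5 -8
rot  → -5 -5 -8 -8
+    → -5 -5 -16
swap → -5 -16 -5
swap → -5 -5 -16
*    → -5 80
3    → -5 80 3
dup  → -5 80 3 3
*    → -5 80 9
dup  → -5 80 9 9
over → -5 80 9 9 9
drop → -5 80 9 9

[-5, 80, 9, 9]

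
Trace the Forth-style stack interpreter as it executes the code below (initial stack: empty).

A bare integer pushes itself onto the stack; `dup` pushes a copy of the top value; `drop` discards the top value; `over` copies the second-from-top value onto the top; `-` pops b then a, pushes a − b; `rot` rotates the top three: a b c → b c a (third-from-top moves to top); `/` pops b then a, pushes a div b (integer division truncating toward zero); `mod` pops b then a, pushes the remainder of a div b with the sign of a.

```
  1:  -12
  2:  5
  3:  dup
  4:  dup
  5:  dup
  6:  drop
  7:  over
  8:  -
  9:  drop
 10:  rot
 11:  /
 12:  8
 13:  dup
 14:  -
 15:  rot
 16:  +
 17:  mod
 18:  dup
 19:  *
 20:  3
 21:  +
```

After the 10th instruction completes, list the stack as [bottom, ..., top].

[5, 5, -12]

-12  -> -12
5    -> -12 5
dup  -> -12 5 5
dup  -> -12 5 5 5
dup  -> -12 5 5 5 5
drop -> -12 5 5 5
over -> -12 5 5 5 5
-    -> -12 5 5 0
drop -> -12 5 5
rot  -> 5 5 -12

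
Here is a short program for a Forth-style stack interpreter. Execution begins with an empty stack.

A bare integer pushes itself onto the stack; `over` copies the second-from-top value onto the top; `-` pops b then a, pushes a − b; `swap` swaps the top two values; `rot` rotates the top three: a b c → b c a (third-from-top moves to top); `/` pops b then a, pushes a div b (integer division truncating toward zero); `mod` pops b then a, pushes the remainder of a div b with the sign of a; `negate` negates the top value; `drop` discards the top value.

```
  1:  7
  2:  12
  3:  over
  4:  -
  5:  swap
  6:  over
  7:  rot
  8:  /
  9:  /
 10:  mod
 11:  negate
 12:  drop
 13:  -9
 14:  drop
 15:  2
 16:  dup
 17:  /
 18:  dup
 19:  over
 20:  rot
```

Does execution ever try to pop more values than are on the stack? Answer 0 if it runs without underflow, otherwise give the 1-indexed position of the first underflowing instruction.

7     [7]
12    [7, 12]
over  [7, 12, 7]
-     [7, 5]
swap  [5, 7]
over  [5, 7, 5]
rot   [7, 5, 5]
/     [7, 1]
/     [7]
mod  — needs 2 operands, stack has 1 → underflow

10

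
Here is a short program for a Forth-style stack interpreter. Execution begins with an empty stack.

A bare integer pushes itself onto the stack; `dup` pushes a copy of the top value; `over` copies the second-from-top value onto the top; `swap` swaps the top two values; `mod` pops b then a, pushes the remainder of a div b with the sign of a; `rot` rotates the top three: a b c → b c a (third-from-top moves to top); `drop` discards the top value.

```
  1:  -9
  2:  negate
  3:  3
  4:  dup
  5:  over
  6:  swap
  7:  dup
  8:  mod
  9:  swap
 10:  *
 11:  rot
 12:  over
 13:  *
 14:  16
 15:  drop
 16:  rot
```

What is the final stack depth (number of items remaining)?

-9     → -9
negate → 9
3      → 9 3
dup    → 9 3 3
over   → 9 3 3 3
swap   → 9 3 3 3
dup    → 9 3 3 3 3
mod    → 9 3 3 0
swap   → 9 3 0 3
*      → 9 3 0
rot    → 3 0 9
over   → 3 0 9 0
*      → 3 0 0
16     → 3 0 0 16
drop   → 3 0 0
rot    → 0 0 3

3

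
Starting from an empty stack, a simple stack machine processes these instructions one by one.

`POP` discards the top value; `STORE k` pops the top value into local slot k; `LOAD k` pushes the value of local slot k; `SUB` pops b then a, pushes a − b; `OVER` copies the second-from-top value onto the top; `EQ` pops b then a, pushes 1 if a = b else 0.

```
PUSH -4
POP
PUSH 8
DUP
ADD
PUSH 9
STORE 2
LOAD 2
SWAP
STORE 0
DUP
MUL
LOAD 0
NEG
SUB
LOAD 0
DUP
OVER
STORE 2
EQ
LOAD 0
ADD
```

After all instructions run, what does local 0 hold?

PUSH -4 : -4
POP     : (empty)
PUSH 8  : 8
DUP     : 8 8
ADD     : 16
PUSH 9  : 16 9
STORE 2 : 16
LOAD 2  : 16 9
SWAP    : 9 16
STORE 0 : 9
DUP     : 9 9
MUL     : 81
LOAD 0  : 81 16
NEG     : 81 -16
SUB     : 97
LOAD 0  : 97 16
DUP     : 97 16 16
OVER    : 97 16 16 16
STORE 2 : 97 16 16
EQ      : 97 1
LOAD 0  : 97 1 16
ADD     : 97 17

16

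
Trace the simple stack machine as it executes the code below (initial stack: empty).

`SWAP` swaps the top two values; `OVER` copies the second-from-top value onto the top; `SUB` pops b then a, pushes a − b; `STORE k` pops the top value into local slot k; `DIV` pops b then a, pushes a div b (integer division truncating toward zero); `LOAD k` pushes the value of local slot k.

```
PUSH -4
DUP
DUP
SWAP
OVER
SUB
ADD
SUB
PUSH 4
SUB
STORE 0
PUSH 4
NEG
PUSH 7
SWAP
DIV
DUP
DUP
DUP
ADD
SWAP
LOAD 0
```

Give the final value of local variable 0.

-4

PUSH -4  [-4]
DUP      [-4, -4]
DUP      [-4, -4, -4]
SWAP     [-4, -4, -4]
OVER     [-4, -4, -4, -4]
SUB      [-4, -4, 0]
ADD      [-4, -4]
SUB      [0]
PUSH 4   [0, 4]
SUB      [-4]
STORE 0  []
PUSH 4   [4]
NEG      [-4]
PUSH 7   [-4, 7]
SWAP     [7, -4]
DIV      [-1]
DUP      [-1, -1]
DUP      [-1, -1, -1]
DUP      [-1, -1, -1, -1]
ADD      [-1, -1, -2]
SWAP     [-1, -2, -1]
LOAD 0   [-1, -2, -1, -4]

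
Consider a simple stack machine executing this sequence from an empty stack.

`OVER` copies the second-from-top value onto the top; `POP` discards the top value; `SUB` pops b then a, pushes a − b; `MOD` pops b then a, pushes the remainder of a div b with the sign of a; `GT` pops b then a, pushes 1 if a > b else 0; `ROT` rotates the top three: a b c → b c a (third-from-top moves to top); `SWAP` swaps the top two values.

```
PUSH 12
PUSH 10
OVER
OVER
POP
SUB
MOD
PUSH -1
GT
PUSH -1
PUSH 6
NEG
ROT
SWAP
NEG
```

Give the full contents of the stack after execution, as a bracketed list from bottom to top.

[-1, 1, 6]

PUSH 12  [12]
PUSH 10  [12, 10]
OVER     [12, 10, 12]
OVER     [12, 10, 12, 10]
POP      [12, 10, 12]
SUB      [12, -2]
MOD      [0]
PUSH -1  [0, -1]
GT       [1]
PUSH -1  [1, -1]
PUSH 6   [1, -1, 6]
NEG      [1, -1, -6]
ROT      [-1, -6, 1]
SWAP     [-1, 1, -6]
NEG      [-1, 1, 6]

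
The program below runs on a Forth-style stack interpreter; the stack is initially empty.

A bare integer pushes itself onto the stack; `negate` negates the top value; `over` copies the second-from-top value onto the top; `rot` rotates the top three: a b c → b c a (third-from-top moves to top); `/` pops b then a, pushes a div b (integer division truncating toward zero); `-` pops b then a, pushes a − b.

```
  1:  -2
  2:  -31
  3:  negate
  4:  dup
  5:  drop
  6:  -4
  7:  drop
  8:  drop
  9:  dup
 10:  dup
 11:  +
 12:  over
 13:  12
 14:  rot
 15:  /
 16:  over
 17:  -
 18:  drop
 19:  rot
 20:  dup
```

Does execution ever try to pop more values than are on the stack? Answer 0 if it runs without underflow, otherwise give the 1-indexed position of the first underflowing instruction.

19

-2     -> -2
-31    -> -2 -31
negate -> -2 31
dup    -> -2 31 31
drop   -> -2 31
-4     -> -2 31 -4
drop   -> -2 31
drop   -> -2
dup    -> -2 -2
dup    -> -2 -2 -2
+      -> -2 -4
over   -> -2 -4 -2
12     -> -2 -4 -2 12
rot    -> -2 -2 12 -4
/      -> -2 -2 -3
over   -> -2 -2 -3 -2
-      -> -2 -2 -1
drop   -> -2 -2
rot  — needs 3 operands, stack has 2 → underflow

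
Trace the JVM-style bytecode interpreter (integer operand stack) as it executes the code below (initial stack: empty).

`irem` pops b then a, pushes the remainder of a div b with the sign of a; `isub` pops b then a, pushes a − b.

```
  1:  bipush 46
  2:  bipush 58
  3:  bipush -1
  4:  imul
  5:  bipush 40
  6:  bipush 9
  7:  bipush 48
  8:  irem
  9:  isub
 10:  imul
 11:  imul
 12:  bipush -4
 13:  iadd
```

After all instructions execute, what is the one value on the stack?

-82712

bipush 46 → 46
bipush 58 → 46 58
bipush -1 → 46 58 -1
imul      → 46 -58
bipush 40 → 46 -58 40
bipush 9  → 46 -58 40 9
bipush 48 → 46 -58 40 9 48
irem      → 46 -58 40 9
isub      → 46 -58 31
imul      → 46 -1798
imul      → -82708
bipush -4 → -82708 -4
iadd      → -82712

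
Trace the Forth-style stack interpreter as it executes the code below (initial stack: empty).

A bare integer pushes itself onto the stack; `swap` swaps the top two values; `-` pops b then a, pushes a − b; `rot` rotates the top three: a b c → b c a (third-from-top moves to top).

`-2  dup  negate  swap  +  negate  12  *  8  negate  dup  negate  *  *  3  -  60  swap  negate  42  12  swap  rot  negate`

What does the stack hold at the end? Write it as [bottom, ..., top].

[60, 12, 42, -3]

-2     -> -2
dup    -> -2 -2
negate -> -2 2
swap   -> 2 -2
+      -> 0
negate -> 0
12     -> 0 12
*      -> 0
8      -> 0 8
negate -> 0 -8
dup    -> 0 -8 -8
negate -> 0 -8 8
*      -> 0 -64
*      -> 0
3      -> 0 3
-      -> -3
60     -> -3 60
swap   -> 60 -3
negate -> 60 3
42     -> 60 3 42
12     -> 60 3 42 12
swap   -> 60 3 12 42
rot    -> 60 12 42 3
negate -> 60 12 42 -3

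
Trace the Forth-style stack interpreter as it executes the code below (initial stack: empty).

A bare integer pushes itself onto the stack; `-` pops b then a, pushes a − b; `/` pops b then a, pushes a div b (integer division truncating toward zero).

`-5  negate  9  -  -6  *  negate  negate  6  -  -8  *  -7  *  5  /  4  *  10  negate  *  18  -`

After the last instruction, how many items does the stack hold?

1

-5     → -5
negate → 5
9      → 5 9
-      → -4
-6     → -4 -6
*      → 24
negate → -24
negate → 24
6      → 24 6
-      → 18
-8     → 18 -8
*      → -144
-7     → -144 -7
*      → 1008
5      → 1008 5
/      → 201
4      → 201 4
*      → 804
10     → 804 10
negate → 804 -10
*      → -8040
18     → -8040 18
-      → -8058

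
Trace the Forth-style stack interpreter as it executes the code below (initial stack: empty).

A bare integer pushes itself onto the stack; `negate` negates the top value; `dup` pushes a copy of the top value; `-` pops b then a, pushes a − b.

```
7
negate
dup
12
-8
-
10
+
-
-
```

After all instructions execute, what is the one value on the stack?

30

7       7
negate  -7
dup     -7 -7
12      -7 -7 12
-8      -7 -7 12 -8
-       -7 -7 20
10      -7 -7 20 10
+       -7 -7 30
-       -7 -37
-       30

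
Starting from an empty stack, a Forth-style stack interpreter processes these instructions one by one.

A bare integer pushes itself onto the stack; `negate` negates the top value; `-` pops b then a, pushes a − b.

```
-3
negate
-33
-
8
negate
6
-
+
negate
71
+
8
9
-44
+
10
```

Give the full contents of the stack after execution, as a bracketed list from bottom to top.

[49, 8, -35, 10]

-3     → [-3]
negate → [3]
-33    → [3, -33]
-      → [36]
8      → [36, 8]
negate → [36, -8]
6      → [36, -8, 6]
-      → [36, -14]
+      → [22]
negate → [-22]
71     → [-22, 71]
+      → [49]
8      → [49, 8]
9      → [49, 8, 9]
-44    → [49, 8, 9, -44]
+      → [49, 8, -35]
10     → [49, 8, -35, 10]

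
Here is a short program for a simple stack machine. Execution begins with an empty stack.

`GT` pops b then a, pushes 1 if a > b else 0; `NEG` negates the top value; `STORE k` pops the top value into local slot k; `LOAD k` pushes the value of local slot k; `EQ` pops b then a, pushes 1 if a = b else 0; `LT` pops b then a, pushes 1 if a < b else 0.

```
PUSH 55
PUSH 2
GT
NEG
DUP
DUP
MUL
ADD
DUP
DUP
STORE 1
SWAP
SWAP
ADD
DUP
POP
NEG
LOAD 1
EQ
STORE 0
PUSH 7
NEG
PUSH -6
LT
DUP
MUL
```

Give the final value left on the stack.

PUSH 55 : [55]
PUSH 2  : [55, 2]
GT      : [1]
NEG     : [-1]
DUP     : [-1, -1]
DUP     : [-1, -1, -1]
MUL     : [-1, 1]
ADD     : [0]
DUP     : [0, 0]
DUP     : [0, 0, 0]
STORE 1 : [0, 0]
SWAP    : [0, 0]
SWAP    : [0, 0]
ADD     : [0]
DUP     : [0, 0]
POP     : [0]
NEG     : [0]
LOAD 1  : [0, 0]
EQ      : [1]
STORE 0 : []
PUSH 7  : [7]
NEG     : [-7]
PUSH -6 : [-7, -6]
LT      : [1]
DUP     : [1, 1]
MUL     : [1]

1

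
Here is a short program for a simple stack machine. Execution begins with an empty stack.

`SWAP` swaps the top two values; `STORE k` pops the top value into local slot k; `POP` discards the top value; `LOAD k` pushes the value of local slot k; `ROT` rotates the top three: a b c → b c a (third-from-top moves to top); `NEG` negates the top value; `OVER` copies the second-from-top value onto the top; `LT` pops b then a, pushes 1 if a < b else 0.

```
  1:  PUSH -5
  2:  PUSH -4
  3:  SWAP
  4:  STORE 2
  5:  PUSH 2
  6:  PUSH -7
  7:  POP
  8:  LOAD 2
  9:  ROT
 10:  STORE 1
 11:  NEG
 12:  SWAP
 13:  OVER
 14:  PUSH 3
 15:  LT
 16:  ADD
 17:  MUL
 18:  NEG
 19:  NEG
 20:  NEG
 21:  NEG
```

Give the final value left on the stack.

10

PUSH -5  -5
PUSH -4  -5 -4
SWAP     -4 -5
STORE 2  -4
PUSH 2   -4 2
PUSH -7  -4 2 -7
POP      -4 2
LOAD 2   -4 2 -5
ROT      2 -5 -4
STORE 1  2 -5
NEG      2 5
SWAP     5 2
OVER     5 2 5
PUSH 3   5 2 5 3
LT       5 2 0
ADD      5 2
MUL      10
NEG      -10
NEG      10
NEG      -10
NEG      10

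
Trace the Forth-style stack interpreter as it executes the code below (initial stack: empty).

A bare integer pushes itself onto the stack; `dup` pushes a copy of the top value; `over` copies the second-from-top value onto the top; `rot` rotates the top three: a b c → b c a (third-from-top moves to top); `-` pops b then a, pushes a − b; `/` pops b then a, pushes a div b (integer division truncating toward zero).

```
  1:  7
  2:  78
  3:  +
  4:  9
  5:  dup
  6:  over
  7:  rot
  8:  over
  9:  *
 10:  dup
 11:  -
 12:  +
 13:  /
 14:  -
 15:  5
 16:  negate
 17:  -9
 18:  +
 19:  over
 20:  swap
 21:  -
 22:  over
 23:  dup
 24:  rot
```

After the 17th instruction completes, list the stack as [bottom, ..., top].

7      -> [7]
78     -> [7, 78]
+      -> [85]
9      -> [85, 9]
dup    -> [85, 9, 9]
over   -> [85, 9, 9, 9]
rot    -> [85, 9, 9, 9]
over   -> [85, 9, 9, 9, 9]
*      -> [85, 9, 9, 81]
dup    -> [85, 9, 9, 81, 81]
-      -> [85, 9, 9, 0]
+      -> [85, 9, 9]
/      -> [85, 1]
-      -> [84]
5      -> [84, 5]
negate -> [84, -5]
-9     -> [84, -5, -9]

[84, -5, -9]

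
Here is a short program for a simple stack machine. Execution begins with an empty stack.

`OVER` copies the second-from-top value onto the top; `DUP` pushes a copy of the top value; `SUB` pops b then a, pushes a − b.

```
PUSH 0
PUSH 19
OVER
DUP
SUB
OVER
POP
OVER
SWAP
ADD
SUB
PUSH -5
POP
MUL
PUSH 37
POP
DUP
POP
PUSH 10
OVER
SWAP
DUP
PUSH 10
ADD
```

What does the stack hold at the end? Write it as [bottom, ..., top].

PUSH 0  → [0]
PUSH 19 → [0, 19]
OVER    → [0, 19, 0]
DUP     → [0, 19, 0, 0]
SUB     → [0, 19, 0]
OVER    → [0, 19, 0, 19]
POP     → [0, 19, 0]
OVER    → [0, 19, 0, 19]
SWAP    → [0, 19, 19, 0]
ADD     → [0, 19, 19]
SUB     → [0, 0]
PUSH -5 → [0, 0, -5]
POP     → [0, 0]
MUL     → [0]
PUSH 37 → [0, 37]
POP     → [0]
DUP     → [0, 0]
POP     → [0]
PUSH 10 → [0, 10]
OVER    → [0, 10, 0]
SWAP    → [0, 0, 10]
DUP     → [0, 0, 10, 10]
PUSH 10 → [0, 0, 10, 10, 10]
ADD     → [0, 0, 10, 20]

[0, 0, 10, 20]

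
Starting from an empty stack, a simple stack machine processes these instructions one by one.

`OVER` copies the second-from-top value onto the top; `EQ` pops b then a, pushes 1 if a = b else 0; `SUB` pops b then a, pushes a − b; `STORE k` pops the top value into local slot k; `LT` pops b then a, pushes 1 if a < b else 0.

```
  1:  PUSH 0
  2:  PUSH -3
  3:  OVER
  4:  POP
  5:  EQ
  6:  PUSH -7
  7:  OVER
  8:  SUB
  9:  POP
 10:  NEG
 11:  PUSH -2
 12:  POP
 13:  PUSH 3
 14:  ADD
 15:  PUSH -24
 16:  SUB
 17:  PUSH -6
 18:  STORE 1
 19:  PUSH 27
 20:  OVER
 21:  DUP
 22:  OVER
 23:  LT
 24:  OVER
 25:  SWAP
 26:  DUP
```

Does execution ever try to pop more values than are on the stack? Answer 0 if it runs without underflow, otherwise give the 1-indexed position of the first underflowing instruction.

0

PUSH 0   → 0
PUSH -3  → 0 -3
OVER     → 0 -3 0
POP      → 0 -3
EQ       → 0
PUSH -7  → 0 -7
OVER     → 0 -7 0
SUB      → 0 -7
POP      → 0
NEG      → 0
PUSH -2  → 0 -2
POP      → 0
PUSH 3   → 0 3
ADD      → 3
PUSH -24 → 3 -24
SUB      → 27
PUSH -6  → 27 -6
STORE 1  → 27
PUSH 27  → 27 27
OVER     → 27 27 27
DUP      → 27 27 27 27
OVER     → 27 27 27 27 27
LT       → 27 27 27 0
OVER     → 27 27 27 0 27
SWAP     → 27 27 27 27 0
DUP      → 27 27 27 27 0 0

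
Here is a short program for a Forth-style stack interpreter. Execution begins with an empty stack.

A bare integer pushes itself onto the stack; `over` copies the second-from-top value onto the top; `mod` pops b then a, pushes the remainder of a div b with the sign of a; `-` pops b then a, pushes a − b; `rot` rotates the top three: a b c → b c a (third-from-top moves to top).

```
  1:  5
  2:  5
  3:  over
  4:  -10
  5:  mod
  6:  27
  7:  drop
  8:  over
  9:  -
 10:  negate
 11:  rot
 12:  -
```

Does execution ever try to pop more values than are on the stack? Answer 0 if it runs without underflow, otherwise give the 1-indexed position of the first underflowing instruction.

0

5      : 5
5      : 5 5
over   : 5 5 5
-10    : 5 5 5 -10
mod    : 5 5 5
27     : 5 5 5 27
drop   : 5 5 5
over   : 5 5 5 5
-      : 5 5 0
negate : 5 5 0
rot    : 5 0 5
-      : 5 -5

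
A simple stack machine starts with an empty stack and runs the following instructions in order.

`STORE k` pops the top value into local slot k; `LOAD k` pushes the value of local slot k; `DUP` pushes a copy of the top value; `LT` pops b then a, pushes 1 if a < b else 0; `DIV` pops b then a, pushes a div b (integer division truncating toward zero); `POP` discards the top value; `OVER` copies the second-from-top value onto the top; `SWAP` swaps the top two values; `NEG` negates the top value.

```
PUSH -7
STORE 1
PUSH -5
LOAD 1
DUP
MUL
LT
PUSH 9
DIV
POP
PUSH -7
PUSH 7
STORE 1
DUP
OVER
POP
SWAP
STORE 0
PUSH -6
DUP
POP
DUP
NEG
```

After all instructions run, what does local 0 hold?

-7

PUSH -7 → -7
STORE 1 → (empty)
PUSH -5 → -5
LOAD 1  → -5 -7
DUP     → -5 -7 -7
MUL     → -5 49
LT      → 1
PUSH 9  → 1 9
DIV     → 0
POP     → (empty)
PUSH -7 → -7
PUSH 7  → -7 7
STORE 1 → -7
DUP     → -7 -7
OVER    → -7 -7 -7
POP     → -7 -7
SWAP    → -7 -7
STORE 0 → -7
PUSH -6 → -7 -6
DUP     → -7 -6 -6
POP     → -7 -6
DUP     → -7 -6 -6
NEG     → -7 -6 6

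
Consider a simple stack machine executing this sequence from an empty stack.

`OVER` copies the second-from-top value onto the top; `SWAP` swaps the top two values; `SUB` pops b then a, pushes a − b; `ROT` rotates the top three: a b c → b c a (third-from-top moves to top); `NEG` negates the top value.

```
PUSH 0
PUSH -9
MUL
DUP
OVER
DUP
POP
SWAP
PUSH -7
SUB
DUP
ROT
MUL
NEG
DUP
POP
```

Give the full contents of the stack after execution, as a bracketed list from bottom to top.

PUSH 0   0
PUSH -9  0 -9
MUL      0
DUP      0 0
OVER     0 0 0
DUP      0 0 0 0
POP      0 0 0
SWAP     0 0 0
PUSH -7  0 0 0 -7
SUB      0 0 7
DUP      0 0 7 7
ROT      0 7 7 0
MUL      0 7 0
NEG      0 7 0
DUP      0 7 0 0
POP      0 7 0

[0, 7, 0]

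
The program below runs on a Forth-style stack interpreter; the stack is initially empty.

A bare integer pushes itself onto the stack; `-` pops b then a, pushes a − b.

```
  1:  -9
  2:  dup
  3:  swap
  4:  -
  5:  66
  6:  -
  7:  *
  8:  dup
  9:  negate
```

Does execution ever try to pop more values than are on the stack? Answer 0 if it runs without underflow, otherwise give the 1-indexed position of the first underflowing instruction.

-9   -> -9
dup  -> -9 -9
swap -> -9 -9
-    -> 0
66   -> 0 66
-    -> -66
*  — needs 2 operands, stack has 1 → underflow

7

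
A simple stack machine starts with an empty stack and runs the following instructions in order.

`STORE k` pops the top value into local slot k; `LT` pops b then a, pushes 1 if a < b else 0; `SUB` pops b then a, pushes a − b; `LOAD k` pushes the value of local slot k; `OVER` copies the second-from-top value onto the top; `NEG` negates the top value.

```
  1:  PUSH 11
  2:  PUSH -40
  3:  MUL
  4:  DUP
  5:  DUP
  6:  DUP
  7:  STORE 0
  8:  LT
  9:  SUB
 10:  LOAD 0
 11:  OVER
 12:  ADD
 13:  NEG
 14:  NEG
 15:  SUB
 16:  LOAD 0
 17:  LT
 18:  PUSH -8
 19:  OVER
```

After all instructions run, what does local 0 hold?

-440

PUSH 11   11
PUSH -40  11 -40
MUL       -440
DUP       -440 -440
DUP       -440 -440 -440
DUP       -440 -440 -440 -440
STORE 0   -440 -440 -440
LT        -440 0
SUB       -440
LOAD 0    -440 -440
OVER      -440 -440 -440
ADD       -440 -880
NEG       -440 880
NEG       -440 -880
SUB       440
LOAD 0    440 -440
LT        0
PUSH -8   0 -8
OVER      0 -8 0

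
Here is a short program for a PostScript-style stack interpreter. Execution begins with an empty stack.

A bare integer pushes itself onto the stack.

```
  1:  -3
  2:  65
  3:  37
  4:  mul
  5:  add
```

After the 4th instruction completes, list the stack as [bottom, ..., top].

[-3, 2405]

-3  → -3
65  → -3 65
37  → -3 65 37
mul → -3 2405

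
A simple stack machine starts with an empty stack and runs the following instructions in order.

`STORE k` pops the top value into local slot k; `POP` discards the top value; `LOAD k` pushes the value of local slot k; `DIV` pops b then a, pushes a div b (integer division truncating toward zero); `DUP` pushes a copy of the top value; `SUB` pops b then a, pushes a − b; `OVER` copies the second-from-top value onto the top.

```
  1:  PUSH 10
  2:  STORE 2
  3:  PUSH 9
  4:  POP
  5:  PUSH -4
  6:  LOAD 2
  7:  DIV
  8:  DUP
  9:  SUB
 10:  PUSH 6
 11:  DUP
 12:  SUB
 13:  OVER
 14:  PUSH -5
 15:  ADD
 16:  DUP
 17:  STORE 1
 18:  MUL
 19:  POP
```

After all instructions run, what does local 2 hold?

PUSH 10 -> 10
STORE 2 -> (empty)
PUSH 9  -> 9
POP     -> (empty)
PUSH -4 -> -4
LOAD 2  -> -4 10
DIV     -> 0
DUP     -> 0 0
SUB     -> 0
PUSH 6  -> 0 6
DUP     -> 0 6 6
SUB     -> 0 0
OVER    -> 0 0 0
PUSH -5 -> 0 0 0 -5
ADD     -> 0 0 -5
DUP     -> 0 0 -5 -5
STORE 1 -> 0 0 -5
MUL     -> 0 0
POP     -> 0

10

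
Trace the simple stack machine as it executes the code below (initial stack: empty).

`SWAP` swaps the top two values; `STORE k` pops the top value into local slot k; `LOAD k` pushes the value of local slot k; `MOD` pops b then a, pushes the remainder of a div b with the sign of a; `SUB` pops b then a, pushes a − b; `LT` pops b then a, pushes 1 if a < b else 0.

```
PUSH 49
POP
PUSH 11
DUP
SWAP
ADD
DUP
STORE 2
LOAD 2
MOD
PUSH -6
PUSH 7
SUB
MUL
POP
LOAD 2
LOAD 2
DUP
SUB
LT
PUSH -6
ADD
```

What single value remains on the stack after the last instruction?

-6

PUSH 49 : [49]
POP     : []
PUSH 11 : [11]
DUP     : [11, 11]
SWAP    : [11, 11]
ADD     : [22]
DUP     : [22, 22]
STORE 2 : [22]
LOAD 2  : [22, 22]
MOD     : [0]
PUSH -6 : [0, -6]
PUSH 7  : [0, -6, 7]
SUB     : [0, -13]
MUL     : [0]
POP     : []
LOAD 2  : [22]
LOAD 2  : [22, 22]
DUP     : [22, 22, 22]
SUB     : [22, 0]
LT      : [0]
PUSH -6 : [0, -6]
ADD     : [-6]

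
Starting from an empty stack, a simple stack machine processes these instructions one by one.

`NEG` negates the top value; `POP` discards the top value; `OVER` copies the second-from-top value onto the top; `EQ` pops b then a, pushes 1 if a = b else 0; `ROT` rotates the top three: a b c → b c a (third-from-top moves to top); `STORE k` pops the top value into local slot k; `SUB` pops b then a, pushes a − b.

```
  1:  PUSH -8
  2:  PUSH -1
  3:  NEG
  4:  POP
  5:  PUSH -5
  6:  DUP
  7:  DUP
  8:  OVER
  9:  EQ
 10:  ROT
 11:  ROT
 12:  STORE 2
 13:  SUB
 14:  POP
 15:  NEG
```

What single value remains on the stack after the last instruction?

PUSH -8 -> -8
PUSH -1 -> -8 -1
NEG     -> -8 1
POP     -> -8
PUSH -5 -> -8 -5
DUP     -> -8 -5 -5
DUP     -> -8 -5 -5 -5
OVER    -> -8 -5 -5 -5 -5
EQ      -> -8 -5 -5 1
ROT     -> -8 -5 1 -5
ROT     -> -8 1 -5 -5
STORE 2 -> -8 1 -5
SUB     -> -8 6
POP     -> -8
NEG     -> 8

8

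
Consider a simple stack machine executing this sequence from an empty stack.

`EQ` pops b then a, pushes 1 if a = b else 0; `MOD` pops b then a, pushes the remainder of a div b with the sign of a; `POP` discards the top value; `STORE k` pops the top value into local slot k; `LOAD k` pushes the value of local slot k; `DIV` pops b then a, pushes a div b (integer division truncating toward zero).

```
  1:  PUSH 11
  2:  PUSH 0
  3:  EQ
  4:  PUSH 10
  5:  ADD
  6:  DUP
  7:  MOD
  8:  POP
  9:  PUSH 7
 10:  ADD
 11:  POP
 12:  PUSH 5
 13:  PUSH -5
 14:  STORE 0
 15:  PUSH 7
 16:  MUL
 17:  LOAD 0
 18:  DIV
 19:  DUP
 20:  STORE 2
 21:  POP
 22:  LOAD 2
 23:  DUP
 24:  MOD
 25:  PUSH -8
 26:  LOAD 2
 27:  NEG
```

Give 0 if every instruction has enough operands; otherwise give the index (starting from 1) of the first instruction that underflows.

PUSH 11 : 11
PUSH 0  : 11 0
EQ      : 0
PUSH 10 : 0 10
ADD     : 10
DUP     : 10 10
MOD     : 0
POP     : (empty)
PUSH 7  : 7
ADD  — needs 2 operands, stack has 1 → underflow

10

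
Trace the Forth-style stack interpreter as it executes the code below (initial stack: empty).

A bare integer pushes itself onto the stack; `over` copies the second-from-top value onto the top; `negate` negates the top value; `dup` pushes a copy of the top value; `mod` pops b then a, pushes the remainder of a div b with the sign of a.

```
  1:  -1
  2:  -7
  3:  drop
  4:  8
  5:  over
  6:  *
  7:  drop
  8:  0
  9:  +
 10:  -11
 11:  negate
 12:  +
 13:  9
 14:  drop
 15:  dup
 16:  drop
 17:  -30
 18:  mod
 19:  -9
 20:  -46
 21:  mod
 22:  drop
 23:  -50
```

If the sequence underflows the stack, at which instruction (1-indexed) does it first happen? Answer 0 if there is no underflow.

0

-1     -> -1
-7     -> -1 -7
drop   -> -1
8      -> -1 8
over   -> -1 8 -1
*      -> -1 -8
drop   -> -1
0      -> -1 0
+      -> -1
-11    -> -1 -11
negate -> -1 11
+      -> 10
9      -> 10 9
drop   -> 10
dup    -> 10 10
drop   -> 10
-30    -> 10 -30
mod    -> 10
-9     -> 10 -9
-46    -> 10 -9 -46
mod    -> 10 -9
drop   -> 10
-50    -> 10 -50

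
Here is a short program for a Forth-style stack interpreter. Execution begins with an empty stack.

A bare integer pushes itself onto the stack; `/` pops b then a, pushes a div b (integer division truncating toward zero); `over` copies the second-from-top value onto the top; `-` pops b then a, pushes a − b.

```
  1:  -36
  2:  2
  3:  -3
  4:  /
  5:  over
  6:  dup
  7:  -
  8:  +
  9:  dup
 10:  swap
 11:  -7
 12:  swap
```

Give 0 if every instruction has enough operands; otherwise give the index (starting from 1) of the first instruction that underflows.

-36   [-36]
2     [-36, 2]
-3    [-36, 2, -3]
/     [-36, 0]
over  [-36, 0, -36]
dup   [-36, 0, -36, -36]
-     [-36, 0, 0]
+     [-36, 0]
dup   [-36, 0, 0]
swap  [-36, 0, 0]
-7    [-36, 0, 0, -7]
swap  [-36, 0, -7, 0]

0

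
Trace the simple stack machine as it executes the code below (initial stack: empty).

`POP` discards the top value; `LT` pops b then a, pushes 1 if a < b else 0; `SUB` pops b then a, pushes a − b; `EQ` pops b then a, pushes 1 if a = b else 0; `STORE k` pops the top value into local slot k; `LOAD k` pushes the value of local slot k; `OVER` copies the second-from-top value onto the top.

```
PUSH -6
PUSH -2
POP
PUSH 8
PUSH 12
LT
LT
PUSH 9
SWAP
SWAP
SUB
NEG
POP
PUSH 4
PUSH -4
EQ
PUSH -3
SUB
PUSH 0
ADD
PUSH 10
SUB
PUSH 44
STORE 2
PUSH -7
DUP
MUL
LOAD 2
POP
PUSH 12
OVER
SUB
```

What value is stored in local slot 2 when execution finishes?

PUSH -6  [-6]
PUSH -2  [-6, -2]
POP      [-6]
PUSH 8   [-6, 8]
PUSH 12  [-6, 8, 12]
LT       [-6, 1]
LT       [1]
PUSH 9   [1, 9]
SWAP     [9, 1]
SWAP     [1, 9]
SUB      [-8]
NEG      [8]
POP      []
PUSH 4   [4]
PUSH -4  [4, -4]
EQ       [0]
PUSH -3  [0, -3]
SUB      [3]
PUSH 0   [3, 0]
ADD      [3]
PUSH 10  [3, 10]
SUB      [-7]
PUSH 44  [-7, 44]
STORE 2  [-7]
PUSH -7  [-7, -7]
DUP      [-7, -7, -7]
MUL      [-7, 49]
LOAD 2   [-7, 49, 44]
POP      [-7, 49]
PUSH 12  [-7, 49, 12]
OVER     [-7, 49, 12, 49]
SUB      [-7, 49, -37]

44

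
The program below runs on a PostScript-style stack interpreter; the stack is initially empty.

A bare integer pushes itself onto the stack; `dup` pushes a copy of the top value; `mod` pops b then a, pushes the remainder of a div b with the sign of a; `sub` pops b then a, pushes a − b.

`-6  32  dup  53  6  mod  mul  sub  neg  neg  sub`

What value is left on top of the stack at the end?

122

-6  : -6
32  : -6 32
dup : -6 32 32
53  : -6 32 32 53
6   : -6 32 32 53 6
mod : -6 32 32 5
mul : -6 32 160
sub : -6 -128
neg : -6 128
neg : -6 -128
sub : 122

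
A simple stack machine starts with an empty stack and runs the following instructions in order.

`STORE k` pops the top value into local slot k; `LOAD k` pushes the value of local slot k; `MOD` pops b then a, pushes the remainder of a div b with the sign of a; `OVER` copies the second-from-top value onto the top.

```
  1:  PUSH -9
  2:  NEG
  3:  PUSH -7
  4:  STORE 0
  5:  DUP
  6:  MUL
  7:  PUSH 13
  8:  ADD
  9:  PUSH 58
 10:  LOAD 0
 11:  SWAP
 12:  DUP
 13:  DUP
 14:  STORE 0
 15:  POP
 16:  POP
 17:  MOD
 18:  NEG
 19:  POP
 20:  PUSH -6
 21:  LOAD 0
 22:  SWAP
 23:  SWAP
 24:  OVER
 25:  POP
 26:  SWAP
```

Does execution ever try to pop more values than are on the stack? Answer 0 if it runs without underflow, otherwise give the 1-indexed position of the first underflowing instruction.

PUSH -9 -> -9
NEG     -> 9
PUSH -7 -> 9 -7
STORE 0 -> 9
DUP     -> 9 9
MUL     -> 81
PUSH 13 -> 81 13
ADD     -> 94
PUSH 58 -> 94 58
LOAD 0  -> 94 58 -7
SWAP    -> 94 -7 58
DUP     -> 94 -7 58 58
DUP     -> 94 -7 58 58 58
STORE 0 -> 94 -7 58 58
POP     -> 94 -7 58
POP     -> 94 -7
MOD     -> 3
NEG     -> -3
POP     -> (empty)
PUSH -6 -> -6
LOAD 0  -> -6 58
SWAP    -> 58 -6
SWAP    -> -6 58
OVER    -> -6 58 -6
POP     -> -6 58
SWAP    -> 58 -6

0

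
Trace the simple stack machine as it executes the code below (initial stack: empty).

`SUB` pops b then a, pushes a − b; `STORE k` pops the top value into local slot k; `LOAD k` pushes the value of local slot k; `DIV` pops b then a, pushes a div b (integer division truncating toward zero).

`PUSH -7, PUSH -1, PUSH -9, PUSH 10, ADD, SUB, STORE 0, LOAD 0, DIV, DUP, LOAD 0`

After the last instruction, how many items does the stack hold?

PUSH -7 → -7
PUSH -1 → -7 -1
PUSH -9 → -7 -1 -9
PUSH 10 → -7 -1 -9 10
ADD     → -7 -1 1
SUB     → -7 -2
STORE 0 → -7
LOAD 0  → -7 -2
DIV     → 3
DUP     → 3 3
LOAD 0  → 3 3 -2

3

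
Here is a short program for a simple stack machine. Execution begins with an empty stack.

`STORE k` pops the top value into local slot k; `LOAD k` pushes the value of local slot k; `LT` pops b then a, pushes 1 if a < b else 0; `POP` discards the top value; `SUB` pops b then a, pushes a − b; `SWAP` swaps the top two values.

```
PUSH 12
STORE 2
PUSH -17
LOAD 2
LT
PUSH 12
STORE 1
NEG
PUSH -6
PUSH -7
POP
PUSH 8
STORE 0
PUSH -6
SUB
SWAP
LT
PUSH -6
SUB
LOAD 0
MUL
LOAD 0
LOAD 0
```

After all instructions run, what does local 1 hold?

12

PUSH 12  : [12]
STORE 2  : []
PUSH -17 : [-17]
LOAD 2   : [-17, 12]
LT       : [1]
PUSH 12  : [1, 12]
STORE 1  : [1]
NEG      : [-1]
PUSH -6  : [-1, -6]
PUSH -7  : [-1, -6, -7]
POP      : [-1, -6]
PUSH 8   : [-1, -6, 8]
STORE 0  : [-1, -6]
PUSH -6  : [-1, -6, -6]
SUB      : [-1, 0]
SWAP     : [0, -1]
LT       : [0]
PUSH -6  : [0, -6]
SUB      : [6]
LOAD 0   : [6, 8]
MUL      : [48]
LOAD 0   : [48, 8]
LOAD 0   : [48, 8, 8]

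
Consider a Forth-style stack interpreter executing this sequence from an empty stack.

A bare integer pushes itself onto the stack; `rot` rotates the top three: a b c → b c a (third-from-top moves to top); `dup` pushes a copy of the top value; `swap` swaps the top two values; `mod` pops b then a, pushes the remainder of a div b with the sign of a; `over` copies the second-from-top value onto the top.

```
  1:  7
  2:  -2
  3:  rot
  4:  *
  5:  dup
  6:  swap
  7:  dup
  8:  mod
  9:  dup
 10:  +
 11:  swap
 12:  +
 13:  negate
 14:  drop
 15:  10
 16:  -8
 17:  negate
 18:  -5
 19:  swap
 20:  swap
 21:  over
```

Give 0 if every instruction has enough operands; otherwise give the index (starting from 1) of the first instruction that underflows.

7  : 7
-2 : 7 -2
rot  — needs 3 operands, stack has 2 → underflow

3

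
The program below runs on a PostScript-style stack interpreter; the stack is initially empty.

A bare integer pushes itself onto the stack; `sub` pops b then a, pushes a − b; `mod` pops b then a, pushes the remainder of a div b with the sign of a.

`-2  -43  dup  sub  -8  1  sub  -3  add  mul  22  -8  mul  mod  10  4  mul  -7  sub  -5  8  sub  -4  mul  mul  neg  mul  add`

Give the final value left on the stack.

-2  -> -2
-43 -> -2 -43
dup -> -2 -43 -43
sub -> -2 0
-8  -> -2 0 -8
1   -> -2 0 -8 1
sub -> -2 0 -9
-3  -> -2 0 -9 -3
add -> -2 0 -12
mul -> -2 0
22  -> -2 0 22
-8  -> -2 0 22 -8
mul -> -2 0 -176
mod -> -2 0
10  -> -2 0 10
4   -> -2 0 10 4
mul -> -2 0 40
-7  -> -2 0 40 -7
sub -> -2 0 47
-5  -> -2 0 47 -5
8   -> -2 0 47 -5 8
sub -> -2 0 47 -13
-4  -> -2 0 47 -13 -4
mul -> -2 0 47 52
mul -> -2 0 2444
neg -> -2 0 -2444
mul -> -2 0
add -> -2

-2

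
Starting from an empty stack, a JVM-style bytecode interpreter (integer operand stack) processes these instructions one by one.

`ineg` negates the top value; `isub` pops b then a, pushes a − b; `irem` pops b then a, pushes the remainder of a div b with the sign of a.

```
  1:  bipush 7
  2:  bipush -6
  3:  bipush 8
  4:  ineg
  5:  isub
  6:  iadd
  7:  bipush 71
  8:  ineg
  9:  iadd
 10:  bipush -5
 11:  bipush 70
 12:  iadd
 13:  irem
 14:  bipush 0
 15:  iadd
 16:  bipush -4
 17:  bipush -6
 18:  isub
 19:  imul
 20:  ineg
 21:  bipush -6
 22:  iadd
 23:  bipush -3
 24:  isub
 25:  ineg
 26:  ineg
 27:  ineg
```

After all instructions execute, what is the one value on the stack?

bipush 7  -> [7]
bipush -6 -> [7, -6]
bipush 8  -> [7, -6, 8]
ineg      -> [7, -6, -8]
isub      -> [7, 2]
iadd      -> [9]
bipush 71 -> [9, 71]
ineg      -> [9, -71]
iadd      -> [-62]
bipush -5 -> [-62, -5]
bipush 70 -> [-62, -5, 70]
iadd      -> [-62, 65]
irem      -> [-62]
bipush 0  -> [-62, 0]
iadd      -> [-62]
bipush -4 -> [-62, -4]
bipush -6 -> [-62, -4, -6]
isub      -> [-62, 2]
imul      -> [-124]
ineg      -> [124]
bipush -6 -> [124, -6]
iadd      -> [118]
bipush -3 -> [118, -3]
isub      -> [121]
ineg      -> [-121]
ineg      -> [121]
ineg      -> [-121]

-121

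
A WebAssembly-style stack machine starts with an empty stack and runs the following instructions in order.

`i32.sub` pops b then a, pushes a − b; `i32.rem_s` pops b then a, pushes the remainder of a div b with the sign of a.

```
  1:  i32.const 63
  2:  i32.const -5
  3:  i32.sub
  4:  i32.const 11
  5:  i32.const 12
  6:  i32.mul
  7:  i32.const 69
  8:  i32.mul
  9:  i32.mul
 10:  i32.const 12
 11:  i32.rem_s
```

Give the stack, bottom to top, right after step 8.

i32.const 63  63
i32.const -5  63 -5
i32.sub       68
i32.const 11  68 11
i32.const 12  68 11 12
i32.mul       68 132
i32.const 69  68 132 69
i32.mul       68 9108

[68, 9108]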